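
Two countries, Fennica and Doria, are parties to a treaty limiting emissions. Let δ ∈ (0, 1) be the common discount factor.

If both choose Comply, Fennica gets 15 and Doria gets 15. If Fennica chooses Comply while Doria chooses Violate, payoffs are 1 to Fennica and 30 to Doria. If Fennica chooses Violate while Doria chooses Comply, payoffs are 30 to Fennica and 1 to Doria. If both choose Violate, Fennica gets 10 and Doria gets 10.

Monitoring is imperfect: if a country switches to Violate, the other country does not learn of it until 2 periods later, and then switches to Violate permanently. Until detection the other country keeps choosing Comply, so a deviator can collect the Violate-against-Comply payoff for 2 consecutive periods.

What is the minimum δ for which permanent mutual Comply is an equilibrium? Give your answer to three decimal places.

The best deviation is to choose Violate for all 2 undetected periods, earning 30 each, then 10 forever once detected.
Deviation value: 30(1−δ^2)/(1−δ) + 10δ^2/(1−δ); cooperation value: 15/(1−δ).
IC: 15 ≥ 30(1−δ^2) + 10δ^2 = 30 − 20δ^2.
So δ^2 ≥ 15/20 = 3/4, giving δ ≥ (3/4)^(1/2) ≈ 0.866.

0.866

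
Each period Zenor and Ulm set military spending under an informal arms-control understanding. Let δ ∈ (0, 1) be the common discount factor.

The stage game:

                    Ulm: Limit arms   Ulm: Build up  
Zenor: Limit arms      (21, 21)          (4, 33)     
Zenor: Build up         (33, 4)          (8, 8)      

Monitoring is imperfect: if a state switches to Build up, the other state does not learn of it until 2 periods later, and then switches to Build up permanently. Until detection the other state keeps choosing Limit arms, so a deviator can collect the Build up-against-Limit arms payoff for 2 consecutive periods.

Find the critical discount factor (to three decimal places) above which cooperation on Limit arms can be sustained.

A deviator earns 33 for 2 periods, then 8 forever; cooperating earns 21 forever. Multiplying the IC by (1−δ):
21 ≥ 33(1−δ^2) + 8δ^2, so 25·δ^2 ≥ 12 and δ^2 ≥ 12/25.
δ ≥ (12/25)^(1/2) ≈ 0.693.

0.693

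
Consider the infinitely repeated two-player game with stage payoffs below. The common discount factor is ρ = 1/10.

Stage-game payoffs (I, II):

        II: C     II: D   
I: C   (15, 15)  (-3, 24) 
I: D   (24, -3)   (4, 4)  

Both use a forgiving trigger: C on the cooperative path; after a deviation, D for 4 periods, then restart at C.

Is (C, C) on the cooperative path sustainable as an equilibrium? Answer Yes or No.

Comparing payoff streams over the 5 periods until play realigns: cooperate → 15(1+ρ+…+ρ^4); deviate → 24 + 4(ρ+…+ρ^4).
Cooperation is sustained iff (15−4)(ρ+…+ρ^4) ≥ 24−15.
ρ+…+ρ^4 = 1/10·(1−(1/10)^4)/(1−1/10) = 0.1111, and (24−15)/(15−4) = 0.8182.
0.1111 < 0.8182, so cooperation is not sustainable.

No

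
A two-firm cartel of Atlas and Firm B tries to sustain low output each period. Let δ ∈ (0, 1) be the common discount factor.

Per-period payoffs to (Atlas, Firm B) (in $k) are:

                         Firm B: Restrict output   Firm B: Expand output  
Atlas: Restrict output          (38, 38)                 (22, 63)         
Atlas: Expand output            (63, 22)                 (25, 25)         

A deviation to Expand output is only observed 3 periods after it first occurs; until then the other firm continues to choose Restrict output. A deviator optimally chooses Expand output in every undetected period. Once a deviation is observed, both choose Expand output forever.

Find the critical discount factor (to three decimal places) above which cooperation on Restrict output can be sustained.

0.870

Deviating for the 3 undetected periods gains 63−38 = 25 per period over cooperation, then loses 38−25 = 13 per period forever once punishment starts.
Gain: 25(1 + δ + … + δ^2); loss: 13·δ^3/(1−δ).
No profitable deviation ⇔ 25(1−δ^3) ≤ 13·δ^3, i.e. δ^3 ≥ 25/(25+13) = 25/38.
Hence δ ≥ (25/38)^(1/3) ≈ 0.870.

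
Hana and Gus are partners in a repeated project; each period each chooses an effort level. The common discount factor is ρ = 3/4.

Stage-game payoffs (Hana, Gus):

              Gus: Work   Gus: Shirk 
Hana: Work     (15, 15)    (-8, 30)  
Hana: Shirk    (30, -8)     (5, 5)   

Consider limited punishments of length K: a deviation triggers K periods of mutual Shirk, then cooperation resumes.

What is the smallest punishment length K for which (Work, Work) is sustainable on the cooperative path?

IC: ρ(1−ρ^K)/(1−ρ) ≥ (30−15)/(15−5) = 3/2.
With ρ = 3/4: need 1 − ρ^K ≥ 3/2·(1−3/4)/(3/4), i.e. ρ^K ≤ 0.5000.
Since (3/4)^2 = 0.5625 and (3/4)^3 = 0.4219, the smallest such K is 3.

3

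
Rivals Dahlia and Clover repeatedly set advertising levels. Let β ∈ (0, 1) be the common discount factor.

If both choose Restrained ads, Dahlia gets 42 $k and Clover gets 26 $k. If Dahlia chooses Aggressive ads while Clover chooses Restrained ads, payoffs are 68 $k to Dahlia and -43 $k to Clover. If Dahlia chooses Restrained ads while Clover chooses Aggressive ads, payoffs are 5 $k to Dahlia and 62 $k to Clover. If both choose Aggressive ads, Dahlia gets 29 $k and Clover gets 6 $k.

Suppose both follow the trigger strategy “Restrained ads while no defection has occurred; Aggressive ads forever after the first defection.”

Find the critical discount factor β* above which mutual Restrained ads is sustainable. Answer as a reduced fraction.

2/3

Dahlia: cooperation gives 42 each period; deviation gives 68 once then 29 forever.
  42/(1−β) ≥ 68 + 29β/(1−β) ⇒ β ≥ 26/39 = 2/3.
Clover: cooperation gives 26 each period; deviation gives 62 once then 6 forever.
  β ≥ 36/56 = 9/14.
Both must hold, so the binding constraint is Dahlia's: β ≥ 2/3.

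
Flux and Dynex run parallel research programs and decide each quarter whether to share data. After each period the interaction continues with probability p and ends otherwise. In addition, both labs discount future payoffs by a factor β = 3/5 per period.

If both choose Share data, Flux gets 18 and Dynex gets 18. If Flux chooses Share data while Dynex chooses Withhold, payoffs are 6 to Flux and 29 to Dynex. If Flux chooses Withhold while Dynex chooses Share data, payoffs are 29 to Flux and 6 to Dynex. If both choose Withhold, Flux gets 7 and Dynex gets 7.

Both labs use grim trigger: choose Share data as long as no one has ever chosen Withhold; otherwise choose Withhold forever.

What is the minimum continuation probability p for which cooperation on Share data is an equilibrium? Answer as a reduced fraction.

With continuation probability p and discount β, the effective per-period discount factor is βp.
Grim-trigger IC: βp ≥ (29−18)/(29−7) = 1/2.
So p ≥ (1/2)/(3/5) = 5/6.

5/6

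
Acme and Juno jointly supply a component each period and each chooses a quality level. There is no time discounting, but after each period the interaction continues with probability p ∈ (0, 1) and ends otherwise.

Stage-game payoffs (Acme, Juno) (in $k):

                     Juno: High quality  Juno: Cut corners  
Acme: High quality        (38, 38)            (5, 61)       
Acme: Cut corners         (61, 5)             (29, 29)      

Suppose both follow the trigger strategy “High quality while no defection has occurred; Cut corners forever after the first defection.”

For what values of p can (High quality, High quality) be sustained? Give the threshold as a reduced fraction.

23/32

With no time discounting, the continuation probability p plays the role of the discount factor.
Grim-trigger IC: 38/(1−p) ≥ 61 + 29p/(1−p) ⇒ p ≥ (61−38)/(61−29) = 23/32.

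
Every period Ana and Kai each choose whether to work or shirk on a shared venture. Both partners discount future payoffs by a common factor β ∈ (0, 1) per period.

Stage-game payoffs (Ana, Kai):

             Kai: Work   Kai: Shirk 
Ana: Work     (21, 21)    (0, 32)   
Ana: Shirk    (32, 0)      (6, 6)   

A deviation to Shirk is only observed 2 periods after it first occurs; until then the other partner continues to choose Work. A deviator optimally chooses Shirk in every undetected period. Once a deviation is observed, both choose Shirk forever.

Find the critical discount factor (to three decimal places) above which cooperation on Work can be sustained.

The best deviation is to choose Shirk for all 2 undetected periods, earning 32 each, then 6 forever once detected.
Deviation value: 32(1−β^2)/(1−β) + 6β^2/(1−β); cooperation value: 21/(1−β).
IC: 21 ≥ 32(1−β^2) + 6β^2 = 32 − 26β^2.
So β^2 ≥ 11/26, giving β ≥ (11/26)^(1/2) ≈ 0.650.

0.650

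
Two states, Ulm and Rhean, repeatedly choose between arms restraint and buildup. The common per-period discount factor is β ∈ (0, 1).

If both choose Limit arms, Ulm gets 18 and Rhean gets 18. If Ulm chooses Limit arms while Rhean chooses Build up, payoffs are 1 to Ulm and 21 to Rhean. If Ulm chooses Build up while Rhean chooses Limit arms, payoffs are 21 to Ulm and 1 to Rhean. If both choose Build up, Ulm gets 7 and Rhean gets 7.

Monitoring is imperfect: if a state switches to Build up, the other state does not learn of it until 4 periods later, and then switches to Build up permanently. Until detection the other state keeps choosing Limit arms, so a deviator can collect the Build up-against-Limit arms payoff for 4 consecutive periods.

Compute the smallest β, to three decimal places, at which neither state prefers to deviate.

0.680

Deviating for the 4 undetected periods gains 21−18 = 3 per period over cooperation, then loses 18−7 = 11 per period forever once punishment starts.
Gain: 3(1 + β + … + β^3); loss: 11·β^4/(1−β).
No profitable deviation ⇔ 3(1−β^4) ≤ 11·β^4, i.e. β^4 ≥ 3/(3+11) = 3/14.
Hence β ≥ (3/14)^(1/4) ≈ 0.680.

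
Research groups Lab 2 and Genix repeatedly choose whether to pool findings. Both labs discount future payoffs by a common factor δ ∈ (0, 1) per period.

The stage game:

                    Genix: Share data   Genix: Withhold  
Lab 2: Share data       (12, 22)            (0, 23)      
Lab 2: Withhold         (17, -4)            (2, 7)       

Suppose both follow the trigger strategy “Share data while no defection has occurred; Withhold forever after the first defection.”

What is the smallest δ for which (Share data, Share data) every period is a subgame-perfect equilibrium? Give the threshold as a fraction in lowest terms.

1/3

Lab 2: cooperation gives 12 each period; deviation gives 17 once then 2 forever.
  12/(1−δ) ≥ 17 + 2δ/(1−δ) ⇒ δ ≥ 5/15 = 1/3.
Genix: cooperation gives 22 each period; deviation gives 23 once then 7 forever.
  δ ≥ 1/16.
Both must hold, so the binding constraint is Lab 2's: δ ≥ 1/3.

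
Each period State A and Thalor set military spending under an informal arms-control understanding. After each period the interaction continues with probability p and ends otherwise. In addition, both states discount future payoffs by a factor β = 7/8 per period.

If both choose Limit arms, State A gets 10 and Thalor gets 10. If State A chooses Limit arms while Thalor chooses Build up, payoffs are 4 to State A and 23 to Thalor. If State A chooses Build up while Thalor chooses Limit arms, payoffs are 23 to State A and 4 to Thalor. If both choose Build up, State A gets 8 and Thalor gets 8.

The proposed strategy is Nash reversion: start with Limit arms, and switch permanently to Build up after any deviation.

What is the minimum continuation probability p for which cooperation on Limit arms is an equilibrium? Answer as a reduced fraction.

104/105

Expected continuation weight on next period's payoff is β·p = 7/8·p, which plays the role of the discount factor.
Cooperation requires 7/8·p ≥ (23−10)/(23−8) = 13/15, hence p ≥ 104/105.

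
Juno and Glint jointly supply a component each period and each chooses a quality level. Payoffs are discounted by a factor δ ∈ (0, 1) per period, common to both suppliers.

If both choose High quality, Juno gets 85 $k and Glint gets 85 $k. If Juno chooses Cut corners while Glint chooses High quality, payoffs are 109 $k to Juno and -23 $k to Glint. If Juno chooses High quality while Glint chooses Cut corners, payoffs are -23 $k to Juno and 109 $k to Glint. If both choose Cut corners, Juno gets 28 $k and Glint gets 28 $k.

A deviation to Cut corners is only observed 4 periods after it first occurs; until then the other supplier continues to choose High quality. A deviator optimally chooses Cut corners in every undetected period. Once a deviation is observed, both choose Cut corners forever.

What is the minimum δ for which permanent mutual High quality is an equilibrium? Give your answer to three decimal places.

0.738

Deviating for the 4 undetected periods gains 109−85 = 24 per period over cooperation, then loses 85−28 = 57 per period forever once punishment starts.
Gain: 24(1 + δ + … + δ^3); loss: 57·δ^4/(1−δ).
No profitable deviation ⇔ 24(1−δ^4) ≤ 57·δ^4, i.e. δ^4 ≥ 24/(24+57) = 8/27.
Hence δ ≥ (8/27)^(1/4) ≈ 0.738.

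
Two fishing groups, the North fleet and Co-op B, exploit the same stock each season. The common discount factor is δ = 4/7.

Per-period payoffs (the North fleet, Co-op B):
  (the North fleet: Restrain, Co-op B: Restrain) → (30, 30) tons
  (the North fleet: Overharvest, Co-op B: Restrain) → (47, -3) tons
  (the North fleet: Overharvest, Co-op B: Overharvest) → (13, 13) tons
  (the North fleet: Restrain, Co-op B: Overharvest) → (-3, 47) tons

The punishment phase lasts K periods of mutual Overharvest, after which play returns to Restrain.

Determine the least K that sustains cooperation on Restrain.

Need Σ_{k=1}^{K} δ^k ≥ (47−30)/(30−13) = 1.0000 at δ = 4/7.
At K = 2 the sum is 0.8980 < 1.0000; at K = 3 it is 1.0845 ≥ 1.0000.
So the minimum punishment length is K = 3.

3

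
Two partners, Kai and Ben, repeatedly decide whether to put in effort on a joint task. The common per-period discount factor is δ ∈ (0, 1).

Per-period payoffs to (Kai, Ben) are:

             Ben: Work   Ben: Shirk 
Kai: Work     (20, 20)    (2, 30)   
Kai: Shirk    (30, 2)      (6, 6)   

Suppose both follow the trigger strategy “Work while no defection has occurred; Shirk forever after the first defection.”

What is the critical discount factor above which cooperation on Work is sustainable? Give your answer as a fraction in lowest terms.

Cooperation forever yields 20 each period: 20/(1−δ).
Deviating yields 30 once, then 6 forever: 30 + 6δ/(1−δ).
No profitable deviation requires 20/(1−δ) ≥ 30 + 6δ/(1−δ).
Multiplying by (1−δ): 20 ≥ 30(1−δ) + 6δ = 30 − 24δ.
So 24δ ≥ 10, i.e. δ ≥ 10/24 = 5/12.

5/12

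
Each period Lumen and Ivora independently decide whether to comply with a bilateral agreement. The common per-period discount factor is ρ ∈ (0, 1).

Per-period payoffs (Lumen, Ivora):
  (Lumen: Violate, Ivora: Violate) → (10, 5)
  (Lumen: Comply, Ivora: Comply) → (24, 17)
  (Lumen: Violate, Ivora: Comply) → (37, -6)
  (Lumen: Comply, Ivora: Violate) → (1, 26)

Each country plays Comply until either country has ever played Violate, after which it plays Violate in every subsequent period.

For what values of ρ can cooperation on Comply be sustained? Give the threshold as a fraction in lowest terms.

13/27

Lumen: cooperation gives 24 each period; deviation gives 37 once then 10 forever.
  24/(1−ρ) ≥ 37 + 10ρ/(1−ρ) ⇒ ρ ≥ 13/27.
Ivora: cooperation gives 17 each period; deviation gives 26 once then 5 forever.
  ρ ≥ 9/21 = 3/7.
Both must hold, so the binding constraint is Lumen's: ρ ≥ 13/27.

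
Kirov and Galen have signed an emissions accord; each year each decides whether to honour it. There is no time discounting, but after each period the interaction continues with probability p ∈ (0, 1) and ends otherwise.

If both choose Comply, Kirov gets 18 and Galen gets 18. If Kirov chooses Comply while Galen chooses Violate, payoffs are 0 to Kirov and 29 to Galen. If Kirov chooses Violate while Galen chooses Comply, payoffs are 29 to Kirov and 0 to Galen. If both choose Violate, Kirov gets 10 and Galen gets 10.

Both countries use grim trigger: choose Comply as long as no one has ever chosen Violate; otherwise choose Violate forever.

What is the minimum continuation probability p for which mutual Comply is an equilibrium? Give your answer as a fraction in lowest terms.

Expected cooperation value is 18 + p·18 + p²·18 + … = 18/(1−p); deviation gives 29 + p·10/(1−p).
18 ≥ 29(1−p) + 10p ⇒ 19p ≥ 11 ⇒ p ≥ 11/19.

11/19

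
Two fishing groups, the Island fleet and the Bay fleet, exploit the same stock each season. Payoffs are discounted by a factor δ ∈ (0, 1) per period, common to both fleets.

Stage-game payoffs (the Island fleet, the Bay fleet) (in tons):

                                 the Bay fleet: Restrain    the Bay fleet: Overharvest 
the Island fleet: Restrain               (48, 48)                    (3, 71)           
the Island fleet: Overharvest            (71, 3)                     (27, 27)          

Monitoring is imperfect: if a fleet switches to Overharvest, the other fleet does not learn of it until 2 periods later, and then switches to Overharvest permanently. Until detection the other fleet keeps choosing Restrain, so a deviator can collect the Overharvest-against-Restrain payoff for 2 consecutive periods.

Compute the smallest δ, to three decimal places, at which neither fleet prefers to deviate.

A deviator earns 71 for 2 periods, then 27 forever; cooperating earns 48 forever. Multiplying the IC by (1−δ):
48 ≥ 71(1−δ^2) + 27δ^2, so 44·δ^2 ≥ 23 and δ^2 ≥ 23/44.
δ ≥ (23/44)^(1/2) ≈ 0.723.

0.723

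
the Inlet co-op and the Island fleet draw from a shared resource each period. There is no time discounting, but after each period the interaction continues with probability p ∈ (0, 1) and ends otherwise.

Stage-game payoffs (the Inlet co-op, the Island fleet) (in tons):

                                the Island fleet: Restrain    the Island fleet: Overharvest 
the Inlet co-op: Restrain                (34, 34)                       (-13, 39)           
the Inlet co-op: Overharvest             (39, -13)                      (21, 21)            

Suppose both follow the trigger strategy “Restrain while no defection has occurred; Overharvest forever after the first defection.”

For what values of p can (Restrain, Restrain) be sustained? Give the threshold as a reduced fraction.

Expected cooperation value is 34 + p·34 + p²·34 + … = 34/(1−p); deviation gives 39 + p·21/(1−p).
34 ≥ 39(1−p) + 21p ⇒ 18p ≥ 5 ⇒ p ≥ 5/18.

5/18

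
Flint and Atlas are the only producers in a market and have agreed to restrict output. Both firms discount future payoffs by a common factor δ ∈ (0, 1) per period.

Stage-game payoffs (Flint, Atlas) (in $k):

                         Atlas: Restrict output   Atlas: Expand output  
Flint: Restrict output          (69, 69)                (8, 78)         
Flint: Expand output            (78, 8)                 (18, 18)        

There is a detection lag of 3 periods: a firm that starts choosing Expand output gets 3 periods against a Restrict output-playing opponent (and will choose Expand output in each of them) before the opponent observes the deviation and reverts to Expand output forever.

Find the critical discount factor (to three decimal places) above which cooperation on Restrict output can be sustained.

A deviator earns 78 for 3 periods, then 18 forever; cooperating earns 69 forever. Multiplying the IC by (1−δ):
69 ≥ 78(1−δ^3) + 18δ^3, so 60·δ^3 ≥ 9 and δ^3 ≥ 3/20.
δ ≥ (3/20)^(1/3) ≈ 0.531.

0.531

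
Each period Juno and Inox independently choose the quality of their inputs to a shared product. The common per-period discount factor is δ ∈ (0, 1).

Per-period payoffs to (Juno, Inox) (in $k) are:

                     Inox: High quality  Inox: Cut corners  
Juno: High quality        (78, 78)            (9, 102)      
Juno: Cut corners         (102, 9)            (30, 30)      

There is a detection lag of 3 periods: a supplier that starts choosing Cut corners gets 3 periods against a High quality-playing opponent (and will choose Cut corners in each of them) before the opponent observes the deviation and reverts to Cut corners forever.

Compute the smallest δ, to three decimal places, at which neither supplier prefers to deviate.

0.693

Deviating for the 3 undetected periods gains 102−78 = 24 per period over cooperation, then loses 78−30 = 48 per period forever once punishment starts.
Gain: 24(1 + δ + … + δ^2); loss: 48·δ^3/(1−δ).
No profitable deviation ⇔ 24(1−δ^3) ≤ 48·δ^3, i.e. δ^3 ≥ 24/(24+48) = 1/3.
Hence δ ≥ (1/3)^(1/3) ≈ 0.693.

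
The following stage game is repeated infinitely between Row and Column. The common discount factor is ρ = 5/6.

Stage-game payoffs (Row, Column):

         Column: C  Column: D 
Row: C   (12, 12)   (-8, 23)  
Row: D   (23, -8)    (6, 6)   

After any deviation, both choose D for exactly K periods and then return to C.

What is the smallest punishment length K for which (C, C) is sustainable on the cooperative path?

3

Need Σ_{k=1}^{K} ρ^k ≥ (23−12)/(12−6) = 1.8333 at ρ = 5/6.
At K = 2 the sum is 1.5278 < 1.8333; at K = 3 it is 2.1065 ≥ 1.8333.
So the minimum punishment length is K = 3.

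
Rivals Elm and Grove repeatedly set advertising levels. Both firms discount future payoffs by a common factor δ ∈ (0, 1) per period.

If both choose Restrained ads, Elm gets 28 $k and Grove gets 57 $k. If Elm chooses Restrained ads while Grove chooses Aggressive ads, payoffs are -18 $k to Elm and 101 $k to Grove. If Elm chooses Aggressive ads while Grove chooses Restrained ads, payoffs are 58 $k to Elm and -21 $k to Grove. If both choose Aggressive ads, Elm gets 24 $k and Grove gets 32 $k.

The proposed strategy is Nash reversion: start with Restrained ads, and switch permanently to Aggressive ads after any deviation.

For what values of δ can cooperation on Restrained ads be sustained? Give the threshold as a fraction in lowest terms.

Elm: cooperation gives 28 each period; deviation gives 58 once then 24 forever.
  28/(1−δ) ≥ 58 + 24δ/(1−δ) ⇒ δ ≥ 30/34 = 15/17.
Grove: cooperation gives 57 each period; deviation gives 101 once then 32 forever.
  δ ≥ 44/69.
Both must hold, so the binding constraint is Elm's: δ ≥ 15/17.

15/17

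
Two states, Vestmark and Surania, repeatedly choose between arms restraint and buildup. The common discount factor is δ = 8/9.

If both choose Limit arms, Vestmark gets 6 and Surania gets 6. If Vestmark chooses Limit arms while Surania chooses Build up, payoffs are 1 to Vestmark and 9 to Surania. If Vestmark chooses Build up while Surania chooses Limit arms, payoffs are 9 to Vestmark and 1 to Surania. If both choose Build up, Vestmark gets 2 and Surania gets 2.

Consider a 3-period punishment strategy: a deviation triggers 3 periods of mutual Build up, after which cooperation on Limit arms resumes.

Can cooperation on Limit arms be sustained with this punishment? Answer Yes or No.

IC: δ+…+δ^3 ≥ (9−6)/(6−2) = 3/4.
At δ = 8/9: partial sum = 2.3813 ≥ 0.7500. Cooperation sustainable.

Yes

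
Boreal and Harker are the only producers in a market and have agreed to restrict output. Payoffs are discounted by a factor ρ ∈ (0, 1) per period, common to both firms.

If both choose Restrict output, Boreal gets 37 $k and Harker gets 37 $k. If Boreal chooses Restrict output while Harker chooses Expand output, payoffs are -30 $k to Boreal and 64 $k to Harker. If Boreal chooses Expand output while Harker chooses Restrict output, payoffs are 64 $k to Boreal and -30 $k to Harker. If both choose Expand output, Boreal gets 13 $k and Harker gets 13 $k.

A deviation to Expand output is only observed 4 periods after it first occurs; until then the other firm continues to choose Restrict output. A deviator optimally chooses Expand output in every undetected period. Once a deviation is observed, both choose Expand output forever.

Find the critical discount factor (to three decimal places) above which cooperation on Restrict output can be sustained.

0.853

The best deviation is to choose Expand output for all 4 undetected periods, earning 64 each, then 13 forever once detected.
Deviation value: 64(1−ρ^4)/(1−ρ) + 13ρ^4/(1−ρ); cooperation value: 37/(1−ρ).
IC: 37 ≥ 64(1−ρ^4) + 13ρ^4 = 64 − 51ρ^4.
So ρ^4 ≥ 27/51 = 9/17, giving ρ ≥ (9/17)^(1/4) ≈ 0.853.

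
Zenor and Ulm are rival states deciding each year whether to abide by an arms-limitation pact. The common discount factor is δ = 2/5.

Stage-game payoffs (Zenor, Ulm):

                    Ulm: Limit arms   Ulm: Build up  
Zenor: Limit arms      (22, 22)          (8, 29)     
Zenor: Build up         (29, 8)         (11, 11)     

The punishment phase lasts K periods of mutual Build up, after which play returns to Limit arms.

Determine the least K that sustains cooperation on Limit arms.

Need Σ_{k=1}^{K} δ^k ≥ (29−22)/(22−11) = 0.6364 at δ = 2/5.
At K = 3 the sum is 0.6240 < 0.6364; at K = 4 it is 0.6496 ≥ 0.6364.
So the minimum punishment length is K = 4.

4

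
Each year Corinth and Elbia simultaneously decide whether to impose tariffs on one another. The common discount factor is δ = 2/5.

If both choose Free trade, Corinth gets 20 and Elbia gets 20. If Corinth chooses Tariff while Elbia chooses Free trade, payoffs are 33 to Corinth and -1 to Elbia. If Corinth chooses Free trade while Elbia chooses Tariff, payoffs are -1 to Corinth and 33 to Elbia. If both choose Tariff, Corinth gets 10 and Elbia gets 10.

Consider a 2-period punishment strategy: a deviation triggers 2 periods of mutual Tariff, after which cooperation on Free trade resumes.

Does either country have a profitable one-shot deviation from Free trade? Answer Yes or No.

A one-shot deviation gives 33 now, then 10 for 2 periods, then back to 20.
Gain from deviating: (33−20) today; loss: (20−10) in each of the next 2 periods.
No-deviation condition: (20−10)(δ+…+δ^2) ≥ 33−20, i.e. δ+…+δ^2 ≥ 13/10.
At δ = 2/5: δ+…+δ^2 = 0.5600 < 1.3000.
So cooperation is not sustainable.

Yes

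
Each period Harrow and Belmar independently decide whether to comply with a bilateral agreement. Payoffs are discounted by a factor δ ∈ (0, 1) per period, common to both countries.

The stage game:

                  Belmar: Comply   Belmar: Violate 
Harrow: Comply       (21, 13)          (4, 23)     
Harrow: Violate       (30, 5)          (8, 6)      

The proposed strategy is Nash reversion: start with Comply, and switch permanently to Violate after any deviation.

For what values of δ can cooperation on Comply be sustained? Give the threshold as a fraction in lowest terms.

Harrow's threshold: (30−21)/(30−8) = 9/22.
Belmar's threshold: (23−13)/(23−6) = 10/17.
9/22 < 10/17, so Belmar binds and δ* = 10/17.

10/17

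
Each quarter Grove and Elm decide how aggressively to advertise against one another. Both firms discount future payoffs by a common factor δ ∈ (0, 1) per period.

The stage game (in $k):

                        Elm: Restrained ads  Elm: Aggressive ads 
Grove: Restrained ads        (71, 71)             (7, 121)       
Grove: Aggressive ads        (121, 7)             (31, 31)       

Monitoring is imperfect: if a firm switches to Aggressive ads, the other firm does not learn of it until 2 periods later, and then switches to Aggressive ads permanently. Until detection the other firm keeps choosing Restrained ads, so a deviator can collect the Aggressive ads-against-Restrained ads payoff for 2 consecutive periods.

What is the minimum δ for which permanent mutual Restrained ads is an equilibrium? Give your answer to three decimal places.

0.745

A deviator earns 121 for 2 periods, then 31 forever; cooperating earns 71 forever. Multiplying the IC by (1−δ):
71 ≥ 121(1−δ^2) + 31δ^2, so 90·δ^2 ≥ 50 and δ^2 ≥ 5/9.
δ ≥ (5/9)^(1/2) ≈ 0.745.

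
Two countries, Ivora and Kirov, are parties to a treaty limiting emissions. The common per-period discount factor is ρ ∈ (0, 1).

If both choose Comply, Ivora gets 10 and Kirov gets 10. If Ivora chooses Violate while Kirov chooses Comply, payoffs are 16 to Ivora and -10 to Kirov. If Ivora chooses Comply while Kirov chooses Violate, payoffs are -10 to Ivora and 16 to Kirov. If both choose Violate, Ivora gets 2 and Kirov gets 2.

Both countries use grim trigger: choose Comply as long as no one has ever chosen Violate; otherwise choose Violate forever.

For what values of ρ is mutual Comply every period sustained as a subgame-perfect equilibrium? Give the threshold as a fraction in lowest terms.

Under grim trigger the critical discount factor is (T−C)/(T−P) with T = 16, C = 10, P = 2.
ρ* = (16−10)/(16−2) = 6/14 = 3/7.

3/7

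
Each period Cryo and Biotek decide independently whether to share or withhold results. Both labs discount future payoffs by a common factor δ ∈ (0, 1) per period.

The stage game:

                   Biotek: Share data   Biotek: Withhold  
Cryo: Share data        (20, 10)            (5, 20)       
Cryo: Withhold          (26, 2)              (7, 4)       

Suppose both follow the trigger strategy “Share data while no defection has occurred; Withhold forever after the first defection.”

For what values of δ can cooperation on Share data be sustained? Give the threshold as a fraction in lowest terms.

5/8

Cryo's threshold: (26−20)/(26−7) = 6/19.
Biotek's threshold: (20−10)/(20−4) = 5/8.
6/19 < 5/8, so Biotek binds and δ* = 5/8.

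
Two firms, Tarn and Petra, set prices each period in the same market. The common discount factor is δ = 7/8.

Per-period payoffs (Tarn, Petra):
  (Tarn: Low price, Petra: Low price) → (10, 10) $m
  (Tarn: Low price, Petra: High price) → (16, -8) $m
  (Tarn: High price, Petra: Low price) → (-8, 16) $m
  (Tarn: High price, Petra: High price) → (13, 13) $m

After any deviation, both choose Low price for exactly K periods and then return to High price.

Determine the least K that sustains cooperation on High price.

2

IC: δ(1−δ^K)/(1−δ) ≥ (16−13)/(13−10) = 1.
With δ = 7/8: need 1 − δ^K ≥ 1·(1−7/8)/(7/8), i.e. δ^K ≤ 0.8571.
Since (7/8)^1 = 0.8750 and (7/8)^2 = 0.7656, the smallest such K is 2.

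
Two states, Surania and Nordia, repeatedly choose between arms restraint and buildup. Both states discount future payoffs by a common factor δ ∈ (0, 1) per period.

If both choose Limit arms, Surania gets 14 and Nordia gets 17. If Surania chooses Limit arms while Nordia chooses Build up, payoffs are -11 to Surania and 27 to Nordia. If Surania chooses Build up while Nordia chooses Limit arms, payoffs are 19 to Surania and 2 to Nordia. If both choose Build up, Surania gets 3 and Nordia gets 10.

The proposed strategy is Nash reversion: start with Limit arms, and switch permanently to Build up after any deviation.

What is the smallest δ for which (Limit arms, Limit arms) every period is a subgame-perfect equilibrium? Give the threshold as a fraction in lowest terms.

For Surania: deviation gain 19−14 = 5, per-period punishment loss 14−3 = 11. IC gives δ ≥ 5/16.
For Nordia: gain 10, loss 7 per period, so δ ≥ 10/17.
The tighter constraint is Nordia's, so cooperation needs δ ≥ 10/17.

10/17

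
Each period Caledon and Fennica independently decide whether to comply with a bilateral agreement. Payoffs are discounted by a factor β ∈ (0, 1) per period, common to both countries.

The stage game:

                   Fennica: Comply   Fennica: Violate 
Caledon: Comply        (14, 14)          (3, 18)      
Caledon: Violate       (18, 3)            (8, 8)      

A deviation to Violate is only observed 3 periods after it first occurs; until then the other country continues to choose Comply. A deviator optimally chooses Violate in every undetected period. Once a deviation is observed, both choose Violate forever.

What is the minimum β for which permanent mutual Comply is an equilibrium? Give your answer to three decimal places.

Deviating for the 3 undetected periods gains 18−14 = 4 per period over cooperation, then loses 14−8 = 6 per period forever once punishment starts.
Gain: 4(1 + β + … + β^2); loss: 6·β^3/(1−β).
No profitable deviation ⇔ 4(1−β^3) ≤ 6·β^3, i.e. β^3 ≥ 4/(4+6) = 2/5.
Hence β ≥ (2/5)^(1/3) ≈ 0.737.

0.737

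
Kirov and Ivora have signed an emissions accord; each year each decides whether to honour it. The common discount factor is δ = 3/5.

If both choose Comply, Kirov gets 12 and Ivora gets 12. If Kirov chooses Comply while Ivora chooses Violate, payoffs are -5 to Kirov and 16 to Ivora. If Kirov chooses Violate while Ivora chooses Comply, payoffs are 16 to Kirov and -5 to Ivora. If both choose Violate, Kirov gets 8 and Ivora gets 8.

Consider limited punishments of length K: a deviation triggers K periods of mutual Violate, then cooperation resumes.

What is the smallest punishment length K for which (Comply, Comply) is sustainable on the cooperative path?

3

No profitable deviation requires (12−8)(δ+…+δ^K) ≥ 16−12, i.e. δ+…+δ^K ≥ 1 ≈ 1.0000.
With δ = 3/5, the partial sums are K=1: 0.6000, K=2: 0.9600, K=3: 1.1760.
K = 3 is the first length at which the sum reaches 1.0000.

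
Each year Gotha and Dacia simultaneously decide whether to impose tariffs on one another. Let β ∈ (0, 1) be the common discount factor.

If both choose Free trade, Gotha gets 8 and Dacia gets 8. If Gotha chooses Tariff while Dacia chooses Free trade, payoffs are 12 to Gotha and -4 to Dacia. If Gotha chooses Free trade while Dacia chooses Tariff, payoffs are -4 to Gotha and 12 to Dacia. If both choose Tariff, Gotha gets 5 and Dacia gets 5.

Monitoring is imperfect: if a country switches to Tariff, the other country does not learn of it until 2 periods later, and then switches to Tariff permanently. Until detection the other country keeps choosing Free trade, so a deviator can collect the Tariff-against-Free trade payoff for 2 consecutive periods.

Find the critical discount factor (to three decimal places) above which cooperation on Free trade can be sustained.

0.756

The best deviation is to choose Tariff for all 2 undetected periods, earning 12 each, then 5 forever once detected.
Deviation value: 12(1−β^2)/(1−β) + 5β^2/(1−β); cooperation value: 8/(1−β).
IC: 8 ≥ 12(1−β^2) + 5β^2 = 12 − 7β^2.
So β^2 ≥ 4/7, giving β ≥ (4/7)^(1/2) ≈ 0.756.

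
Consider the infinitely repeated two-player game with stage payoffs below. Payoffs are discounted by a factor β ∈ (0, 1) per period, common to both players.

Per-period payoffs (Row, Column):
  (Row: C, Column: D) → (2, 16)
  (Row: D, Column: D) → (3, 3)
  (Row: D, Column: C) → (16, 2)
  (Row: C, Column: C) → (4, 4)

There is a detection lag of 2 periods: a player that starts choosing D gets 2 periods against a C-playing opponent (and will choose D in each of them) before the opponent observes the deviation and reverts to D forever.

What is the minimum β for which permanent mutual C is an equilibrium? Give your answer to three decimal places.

The best deviation is to choose D for all 2 undetected periods, earning 16 each, then 3 forever once detected.
Deviation value: 16(1−β^2)/(1−β) + 3β^2/(1−β); cooperation value: 4/(1−β).
IC: 4 ≥ 16(1−β^2) + 3β^2 = 16 − 13β^2.
So β^2 ≥ 12/13, giving β ≥ (12/13)^(1/2) ≈ 0.961.

0.961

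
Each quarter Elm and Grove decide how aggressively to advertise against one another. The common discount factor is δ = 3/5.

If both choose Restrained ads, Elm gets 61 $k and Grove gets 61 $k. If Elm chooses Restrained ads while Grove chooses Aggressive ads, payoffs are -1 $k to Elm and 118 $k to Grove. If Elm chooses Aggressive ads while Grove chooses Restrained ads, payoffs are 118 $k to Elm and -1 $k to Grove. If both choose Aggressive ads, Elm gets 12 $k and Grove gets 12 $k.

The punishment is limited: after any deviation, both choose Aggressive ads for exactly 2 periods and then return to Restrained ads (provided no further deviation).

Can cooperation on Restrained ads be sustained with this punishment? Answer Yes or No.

A one-shot deviation gives 118 now, then 12 for 2 periods, then back to 61.
Gain from deviating: (118−61) today; loss: (61−12) in each of the next 2 periods.
No-deviation condition: (61−12)(δ+…+δ^2) ≥ 118−61, i.e. δ+…+δ^2 ≥ 57/49.
At δ = 3/5: δ+…+δ^2 = 0.9600 < 1.1633.
So cooperation is not sustainable.

No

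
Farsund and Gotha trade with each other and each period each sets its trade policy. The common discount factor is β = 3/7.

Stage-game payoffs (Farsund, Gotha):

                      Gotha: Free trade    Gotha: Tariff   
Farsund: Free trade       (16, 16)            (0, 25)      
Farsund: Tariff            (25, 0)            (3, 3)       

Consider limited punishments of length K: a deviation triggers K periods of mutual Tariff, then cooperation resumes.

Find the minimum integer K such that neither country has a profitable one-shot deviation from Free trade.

4

No profitable deviation requires (16−3)(β+…+β^K) ≥ 25−16, i.e. β+…+β^K ≥ 9/13 ≈ 0.6923.
With β = 3/7, the partial sums are K=1: 0.4286, K=2: 0.6122, K=3: 0.6910, K=4: 0.7247.
K = 4 is the first length at which the sum reaches 0.6923.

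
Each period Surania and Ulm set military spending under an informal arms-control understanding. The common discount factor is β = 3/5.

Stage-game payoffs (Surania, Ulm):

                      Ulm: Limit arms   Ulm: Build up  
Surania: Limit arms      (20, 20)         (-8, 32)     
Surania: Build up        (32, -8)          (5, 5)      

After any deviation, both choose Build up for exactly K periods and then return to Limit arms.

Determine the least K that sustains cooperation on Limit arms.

IC: β(1−β^K)/(1−β) ≥ (32−20)/(20−5) = 4/5.
With β = 3/5: need 1 − β^K ≥ 4/5·(1−3/5)/(3/5), i.e. β^K ≤ 0.4667.
Since (3/5)^1 = 0.6000 and (3/5)^2 = 0.3600, the smallest such K is 2.

2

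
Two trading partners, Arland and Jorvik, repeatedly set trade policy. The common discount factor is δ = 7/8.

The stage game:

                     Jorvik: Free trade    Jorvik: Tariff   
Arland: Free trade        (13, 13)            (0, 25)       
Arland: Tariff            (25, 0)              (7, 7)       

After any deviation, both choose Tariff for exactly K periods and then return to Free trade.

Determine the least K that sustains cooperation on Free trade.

3

No profitable deviation requires (13−7)(δ+…+δ^K) ≥ 25−13, i.e. δ+…+δ^K ≥ 2 ≈ 2.0000.
With δ = 7/8, the partial sums are K=1: 0.8750, K=2: 1.6406, K=3: 2.3105.
K = 3 is the first length at which the sum reaches 2.0000.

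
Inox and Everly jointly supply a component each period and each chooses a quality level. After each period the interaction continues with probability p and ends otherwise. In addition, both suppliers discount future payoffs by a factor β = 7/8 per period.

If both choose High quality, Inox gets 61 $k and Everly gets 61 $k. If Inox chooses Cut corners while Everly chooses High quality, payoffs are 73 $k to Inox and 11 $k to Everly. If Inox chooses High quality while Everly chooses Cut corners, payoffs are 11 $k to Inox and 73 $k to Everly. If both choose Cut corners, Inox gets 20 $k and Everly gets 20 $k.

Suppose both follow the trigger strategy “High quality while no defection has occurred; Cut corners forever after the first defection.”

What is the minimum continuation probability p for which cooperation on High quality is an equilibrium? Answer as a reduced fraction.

Expected continuation weight on next period's payoff is β·p = 7/8·p, which plays the role of the discount factor.
Cooperation requires 7/8·p ≥ (73−61)/(73−20) = 12/53, hence p ≥ 96/371.

96/371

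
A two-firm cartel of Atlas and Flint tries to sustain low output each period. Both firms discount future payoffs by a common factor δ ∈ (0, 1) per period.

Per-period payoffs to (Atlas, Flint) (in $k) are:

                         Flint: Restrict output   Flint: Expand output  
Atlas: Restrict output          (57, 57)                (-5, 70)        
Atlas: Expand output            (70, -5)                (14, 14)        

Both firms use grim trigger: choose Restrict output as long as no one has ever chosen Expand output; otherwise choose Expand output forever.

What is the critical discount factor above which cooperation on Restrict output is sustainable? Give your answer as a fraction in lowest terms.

Under grim trigger the critical discount factor is (T−C)/(T−P) with T = 70, C = 57, P = 14.
δ* = (70−57)/(70−14) = 13/56.

13/56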